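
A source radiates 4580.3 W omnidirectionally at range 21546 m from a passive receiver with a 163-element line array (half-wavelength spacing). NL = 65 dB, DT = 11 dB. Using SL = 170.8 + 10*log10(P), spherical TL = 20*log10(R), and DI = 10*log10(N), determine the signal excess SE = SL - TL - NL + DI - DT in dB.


Step 1: SL = 170.8 + 10*log10(4580.3) = 207.41 dB
Step 2: TL = 20*log10(21546) = 86.67 dB
Step 3: DI = 10*log10(163) = 22.12 dB
Step 4: SE = SL - TL - NL + DI - DT = 207.41 - 86.67 - 65 + 22.12 - 11 = 66.86

66.86 dB


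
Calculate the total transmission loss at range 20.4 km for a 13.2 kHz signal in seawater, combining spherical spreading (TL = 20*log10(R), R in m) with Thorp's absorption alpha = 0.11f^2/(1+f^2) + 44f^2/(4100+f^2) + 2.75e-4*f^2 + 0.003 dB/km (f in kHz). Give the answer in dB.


Step 1 (Thorp): alpha = 0.11*174.24/(1+174.24) + 44*174.24/(4100+174.24) + 2.75e-4*174.24 + 0.003 = 1.954 dB/km
Step 2: TL_spread = 20*log10(20400) = 86.19 dB
Step 3: TL_abs = alpha*R = 1.954 * 20.4 = 39.86 dB
Step 4: TL_total = 86.19 + 39.86 = 126.05

126.05 dB


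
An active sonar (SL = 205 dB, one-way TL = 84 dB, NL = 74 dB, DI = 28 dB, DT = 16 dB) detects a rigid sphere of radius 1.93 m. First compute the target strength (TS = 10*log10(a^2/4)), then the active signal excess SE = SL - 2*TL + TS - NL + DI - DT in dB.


Step 1: TS = 10*log10(1.93^2/4) = -0.31 dB
Step 2: SE = SL - 2*TL + TS - NL + DI - DT = 205 - 2*84 + (-0.31) - 74 + 28 - 16 = -25.31

-25.31 dB


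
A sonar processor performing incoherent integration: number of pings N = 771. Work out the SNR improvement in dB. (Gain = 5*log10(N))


Gain = 5*log10(771) = 14.44

14.44 dB


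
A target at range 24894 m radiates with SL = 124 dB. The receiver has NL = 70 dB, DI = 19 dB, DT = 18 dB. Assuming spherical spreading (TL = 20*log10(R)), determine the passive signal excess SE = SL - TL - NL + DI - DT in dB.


Step 1: TL = 20*log10(24894) = 87.92 dB
Step 2: SE = 124 - 87.92 - 70 + 19 - 18 = -32.92

-32.92 dB


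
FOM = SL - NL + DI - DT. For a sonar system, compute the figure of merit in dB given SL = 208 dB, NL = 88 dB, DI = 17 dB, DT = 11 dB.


FOM = SL - NL + DI - DT = 208 - 88 + 17 - 11 = 126

126 dB


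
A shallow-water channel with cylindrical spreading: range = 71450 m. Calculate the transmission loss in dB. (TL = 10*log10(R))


TL = 10*log10(71450) = 48.54

48.54 dB


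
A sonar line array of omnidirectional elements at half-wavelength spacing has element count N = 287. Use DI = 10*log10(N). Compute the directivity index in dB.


DI = 10*log10(287) = 24.58

24.58 dB


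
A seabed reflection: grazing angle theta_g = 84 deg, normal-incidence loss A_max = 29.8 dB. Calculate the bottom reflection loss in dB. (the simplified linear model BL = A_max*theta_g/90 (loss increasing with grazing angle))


BL = A_max * theta_g / 90 = 29.8 * 84 / 90 = 27.81

27.81 dB


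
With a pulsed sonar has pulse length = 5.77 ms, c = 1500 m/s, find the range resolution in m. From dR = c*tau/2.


dR = c*tau/2 = 1500 * 5.77e-3 / 2 = 4.3275

4.3275 m


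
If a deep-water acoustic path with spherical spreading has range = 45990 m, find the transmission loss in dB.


93.25 dB


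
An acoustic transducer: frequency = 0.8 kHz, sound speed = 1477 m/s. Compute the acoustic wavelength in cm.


184.62 cm


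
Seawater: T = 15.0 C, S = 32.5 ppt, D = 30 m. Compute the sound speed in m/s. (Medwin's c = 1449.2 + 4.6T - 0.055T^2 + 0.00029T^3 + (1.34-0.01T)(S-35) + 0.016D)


c = 1449.2 + 4.6*15.0 - 0.055*15.0^2 + 0.00029*15.0^3 + (1.34 - 0.01*15.0)*(32.5 - 35) + 0.016*30 = 1504.31

1504.31 m/s


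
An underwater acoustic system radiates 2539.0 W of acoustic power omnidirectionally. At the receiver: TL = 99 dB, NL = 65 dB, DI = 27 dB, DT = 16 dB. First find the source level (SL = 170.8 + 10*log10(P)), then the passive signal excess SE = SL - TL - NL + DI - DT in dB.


Step 1: SL = 170.8 + 10*log10(2539.0) = 204.85 dB
Step 2: SE = SL - TL - NL + DI - DT = 204.85 - 99 - 65 + 27 - 16 = 51.85

51.85 dB


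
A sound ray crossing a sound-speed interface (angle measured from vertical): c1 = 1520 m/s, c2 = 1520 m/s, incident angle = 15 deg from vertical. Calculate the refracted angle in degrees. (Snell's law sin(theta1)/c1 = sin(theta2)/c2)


sin(theta2) = (c2/c1)*sin(theta1) = (1520/1520)*sin(15 deg) = 0.25882
theta2 = arcsin(0.25882) = 15.0

15.0 deg


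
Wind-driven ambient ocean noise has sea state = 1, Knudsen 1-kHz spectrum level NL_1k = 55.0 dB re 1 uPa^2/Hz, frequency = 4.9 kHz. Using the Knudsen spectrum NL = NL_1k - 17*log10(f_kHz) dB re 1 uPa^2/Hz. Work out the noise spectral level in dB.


43.27 dB


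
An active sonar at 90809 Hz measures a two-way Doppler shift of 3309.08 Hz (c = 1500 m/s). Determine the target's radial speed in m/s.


27.33 m/s


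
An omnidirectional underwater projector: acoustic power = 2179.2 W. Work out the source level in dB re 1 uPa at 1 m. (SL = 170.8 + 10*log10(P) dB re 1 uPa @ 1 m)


SL = 170.8 + 10*log10(2179.2) = 170.8 + 33.38 = 204.18

204.18 dB


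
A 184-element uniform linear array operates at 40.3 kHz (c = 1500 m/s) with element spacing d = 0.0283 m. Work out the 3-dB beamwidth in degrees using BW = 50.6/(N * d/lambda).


Step 1: lambda = 1500/40300 = 0.03722 m
Step 2: d/lambda = 0.0283/0.03722 = 0.7603
Step 3: BW = 50.6/(N * d/lambda) = 50.6/(184 * 0.7603) = 0.36

0.36 deg


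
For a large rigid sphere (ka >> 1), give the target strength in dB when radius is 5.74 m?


TS = 10*log10(5.74^2 / 4) = 10*log10(8.2369) = 9.16

9.16 dB


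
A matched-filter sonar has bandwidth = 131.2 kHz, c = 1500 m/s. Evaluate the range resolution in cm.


dR = c/(2*BW) = 1500 / (2 * 131.2e3) = 0.0057 m = 0.57 cm

0.57 cm


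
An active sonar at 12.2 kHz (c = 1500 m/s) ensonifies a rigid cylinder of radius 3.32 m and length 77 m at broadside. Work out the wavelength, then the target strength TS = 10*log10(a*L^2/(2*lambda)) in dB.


Step 1: lambda = c/f = 1500/12200 = 0.12295 m
Step 2: TS = 10*log10(a*L^2/(2*lambda)) = 10*log10(3.32*77^2/(2*0.12295)) = 49.03

49.03 dB


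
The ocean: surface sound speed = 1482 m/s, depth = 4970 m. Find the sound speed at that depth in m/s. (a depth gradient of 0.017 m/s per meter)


c = 1482 + 0.017 * 4970 = 1566.49

1566.49 m/s


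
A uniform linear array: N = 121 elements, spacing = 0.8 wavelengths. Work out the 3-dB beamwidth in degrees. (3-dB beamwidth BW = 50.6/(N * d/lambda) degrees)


BW = 50.6 / (121 * 0.8) = 50.6 / 96.8 = 0.52

0.52 deg


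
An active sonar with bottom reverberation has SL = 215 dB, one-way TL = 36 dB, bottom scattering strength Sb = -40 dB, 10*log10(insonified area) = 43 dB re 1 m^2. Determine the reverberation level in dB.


RL = SL - 2*TL + Sb + 10*log10(A) = 215 - 2*36 + (-40) + 43 = 146

146 dB


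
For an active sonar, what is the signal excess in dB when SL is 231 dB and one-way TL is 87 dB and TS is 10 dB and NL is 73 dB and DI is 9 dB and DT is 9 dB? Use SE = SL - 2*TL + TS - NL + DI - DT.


-6 dB


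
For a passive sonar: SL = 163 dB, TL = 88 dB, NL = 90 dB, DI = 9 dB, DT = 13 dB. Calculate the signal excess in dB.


SE = SL - TL - NL + DI - DT = 163 - 88 - 90 + 9 - 13 = -19

-19 dB


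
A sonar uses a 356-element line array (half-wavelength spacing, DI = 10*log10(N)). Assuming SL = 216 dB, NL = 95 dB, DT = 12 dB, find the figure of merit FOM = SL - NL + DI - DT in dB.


Step 1: DI = 10*log10(356) = 25.51 dB
Step 2: FOM = SL - NL + DI - DT = 216 - 95 + 25.51 - 12 = 134.51

134.51 dB


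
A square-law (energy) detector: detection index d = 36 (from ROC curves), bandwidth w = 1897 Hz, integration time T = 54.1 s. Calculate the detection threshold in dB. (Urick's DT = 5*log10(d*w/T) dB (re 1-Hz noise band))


DT = 5*log10(d*w/T) = 5*log10(36 * 1897 / 54.1) = 5*log10(1262.33) = 15.51

15.51 dB


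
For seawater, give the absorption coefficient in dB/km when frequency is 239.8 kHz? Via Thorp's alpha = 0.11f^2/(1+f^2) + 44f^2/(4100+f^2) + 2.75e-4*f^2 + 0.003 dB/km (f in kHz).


f^2 = 57504.04
alpha = 0.11*57504.04/(1+57504.04) + 44*57504.04/(4100+57504.04) + 2.75e-4*57504.04 + 0.003 = 56.998

56.998 dB/km


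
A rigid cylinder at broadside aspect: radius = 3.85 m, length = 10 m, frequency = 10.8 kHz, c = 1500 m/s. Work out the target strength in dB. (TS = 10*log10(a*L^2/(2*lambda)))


lambda = 1500/10800 = 0.13889 m
TS = 10*log10(3.85*10^2/(2*0.13889)) = 31.42

31.42 dB


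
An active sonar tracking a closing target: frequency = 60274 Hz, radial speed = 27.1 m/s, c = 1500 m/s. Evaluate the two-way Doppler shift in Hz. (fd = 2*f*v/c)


fd = 2*f*v/c = 2 * 60274 * 27.1 / 1500 = 2177.9

2177.9 Hz


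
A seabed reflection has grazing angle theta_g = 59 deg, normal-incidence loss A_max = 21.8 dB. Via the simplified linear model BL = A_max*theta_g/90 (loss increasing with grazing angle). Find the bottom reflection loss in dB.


BL = A_max * theta_g / 90 = 21.8 * 59 / 90 = 14.29

14.29 dB


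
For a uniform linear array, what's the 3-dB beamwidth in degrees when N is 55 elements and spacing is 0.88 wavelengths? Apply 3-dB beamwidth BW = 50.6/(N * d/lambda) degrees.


BW = 50.6 / (55 * 0.88) = 50.6 / 48.4 = 1.05

1.05 deg


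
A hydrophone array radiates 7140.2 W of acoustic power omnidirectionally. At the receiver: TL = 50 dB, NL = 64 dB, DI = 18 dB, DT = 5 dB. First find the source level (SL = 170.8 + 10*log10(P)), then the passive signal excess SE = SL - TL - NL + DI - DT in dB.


Step 1: SL = 170.8 + 10*log10(7140.2) = 209.34 dB
Step 2: SE = SL - TL - NL + DI - DT = 209.34 - 50 - 64 + 18 - 5 = 108.34

108.34 dB


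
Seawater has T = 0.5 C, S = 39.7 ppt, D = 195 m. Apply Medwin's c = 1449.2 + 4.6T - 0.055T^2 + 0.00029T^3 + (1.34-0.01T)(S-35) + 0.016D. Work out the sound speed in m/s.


1460.88 m/s


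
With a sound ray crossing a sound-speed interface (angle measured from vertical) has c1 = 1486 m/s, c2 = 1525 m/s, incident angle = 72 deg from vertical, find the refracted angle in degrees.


sin(theta2) = (c2/c1)*sin(theta1) = (1525/1486)*sin(72 deg) = 0.97602
theta2 = arcsin(0.97602) = 77.43

77.43 deg


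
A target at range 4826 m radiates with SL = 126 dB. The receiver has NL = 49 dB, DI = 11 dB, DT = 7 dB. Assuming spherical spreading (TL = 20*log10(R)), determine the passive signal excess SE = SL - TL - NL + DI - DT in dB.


Step 1: TL = 20*log10(4826) = 73.67 dB
Step 2: SE = 126 - 73.67 - 49 + 11 - 7 = 7.33

7.33 dB


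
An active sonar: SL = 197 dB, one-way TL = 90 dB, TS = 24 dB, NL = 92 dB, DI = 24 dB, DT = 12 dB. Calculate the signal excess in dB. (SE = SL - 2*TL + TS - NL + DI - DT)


SE = SL - 2*TL + TS - NL + DI - DT = 197 - 2*90 + (24) - 92 + 24 - 12 = -39

-39 dB


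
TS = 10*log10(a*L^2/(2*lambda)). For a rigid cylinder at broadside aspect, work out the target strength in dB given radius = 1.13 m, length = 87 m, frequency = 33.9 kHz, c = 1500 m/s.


lambda = 1500/33900 = 0.04425 m
TS = 10*log10(1.13*87^2/(2*0.04425)) = 49.85

49.85 dB


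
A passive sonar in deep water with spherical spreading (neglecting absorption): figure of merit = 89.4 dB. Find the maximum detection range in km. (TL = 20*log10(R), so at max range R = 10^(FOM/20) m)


29.51 km


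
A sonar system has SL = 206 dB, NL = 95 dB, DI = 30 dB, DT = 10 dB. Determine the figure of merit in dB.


131 dB


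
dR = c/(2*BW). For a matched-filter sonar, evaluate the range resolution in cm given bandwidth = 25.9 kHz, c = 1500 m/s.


2.9 cm


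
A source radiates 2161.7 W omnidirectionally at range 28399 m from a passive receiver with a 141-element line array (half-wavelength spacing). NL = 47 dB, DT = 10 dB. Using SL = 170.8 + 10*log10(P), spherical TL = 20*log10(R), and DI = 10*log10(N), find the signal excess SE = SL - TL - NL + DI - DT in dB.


Step 1: SL = 170.8 + 10*log10(2161.7) = 204.15 dB
Step 2: TL = 20*log10(28399) = 89.07 dB
Step 3: DI = 10*log10(141) = 21.49 dB
Step 4: SE = SL - TL - NL + DI - DT = 204.15 - 89.07 - 47 + 21.49 - 10 = 79.57

79.57 dB


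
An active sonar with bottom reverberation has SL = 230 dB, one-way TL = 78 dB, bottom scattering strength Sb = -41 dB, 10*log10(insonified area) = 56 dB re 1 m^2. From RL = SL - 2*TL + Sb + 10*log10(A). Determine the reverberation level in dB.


89 dB


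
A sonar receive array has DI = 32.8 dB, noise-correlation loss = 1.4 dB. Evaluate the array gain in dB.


31.4 dB


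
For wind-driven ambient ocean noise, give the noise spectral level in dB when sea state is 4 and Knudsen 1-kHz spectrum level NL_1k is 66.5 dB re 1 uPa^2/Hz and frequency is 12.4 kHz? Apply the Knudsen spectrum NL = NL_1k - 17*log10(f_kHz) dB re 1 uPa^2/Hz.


NL = NL_1k - 17*log10(f_kHz) = 66.5 - 17*log10(12.4) = 66.5 - (18.59) = 47.91

47.91 dB


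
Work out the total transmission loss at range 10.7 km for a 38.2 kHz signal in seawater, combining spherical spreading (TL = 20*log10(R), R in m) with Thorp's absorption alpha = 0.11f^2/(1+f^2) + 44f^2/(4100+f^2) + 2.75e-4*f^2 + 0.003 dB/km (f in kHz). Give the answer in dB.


Step 1 (Thorp): alpha = 0.11*1459.24/(1+1459.24) + 44*1459.24/(4100+1459.24) + 2.75e-4*1459.24 + 0.003 = 12.0637 dB/km
Step 2: TL_spread = 20*log10(10700) = 80.59 dB
Step 3: TL_abs = alpha*R = 12.0637 * 10.7 = 129.08 dB
Step 4: TL_total = 80.59 + 129.08 = 209.67

209.67 dB


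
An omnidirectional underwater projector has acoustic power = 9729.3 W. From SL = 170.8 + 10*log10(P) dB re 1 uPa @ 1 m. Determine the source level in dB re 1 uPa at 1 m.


210.68 dB


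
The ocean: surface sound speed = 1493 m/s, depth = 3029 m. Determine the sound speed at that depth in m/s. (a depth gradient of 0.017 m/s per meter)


c = 1493 + 0.017 * 3029 = 1544.493

1544.493 m/s


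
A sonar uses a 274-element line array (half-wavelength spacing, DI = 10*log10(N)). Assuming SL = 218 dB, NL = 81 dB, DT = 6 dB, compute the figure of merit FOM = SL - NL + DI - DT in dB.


155.38 dB


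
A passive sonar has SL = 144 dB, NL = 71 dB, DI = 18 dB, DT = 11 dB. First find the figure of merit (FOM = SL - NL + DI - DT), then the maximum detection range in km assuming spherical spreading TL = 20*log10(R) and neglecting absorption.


Step 1: FOM = SL - NL + DI - DT = 144 - 71 + 18 - 11 = 80 dB
Step 2: at max range FOM = TL = 20*log10(R), so R = 10^(80/20) = 10000.0 m = 10.0 km

10.0 km


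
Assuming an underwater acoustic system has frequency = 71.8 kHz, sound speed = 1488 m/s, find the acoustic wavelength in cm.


lambda = c/f = 1488 / 71800 = 0.0207 m = 2.07 cm

2.07 cm


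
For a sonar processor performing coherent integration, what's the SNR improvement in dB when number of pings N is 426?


Gain = 10*log10(426) = 26.29

26.29 dB


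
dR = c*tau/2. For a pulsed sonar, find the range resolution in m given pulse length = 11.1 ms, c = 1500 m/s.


dR = c*tau/2 = 1500 * 11.1e-3 / 2 = 8.325

8.325 m


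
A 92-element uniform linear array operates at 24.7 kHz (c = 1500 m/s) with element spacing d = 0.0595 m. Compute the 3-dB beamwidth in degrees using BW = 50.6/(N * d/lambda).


Step 1: lambda = 1500/24700 = 0.06073 m
Step 2: d/lambda = 0.0595/0.06073 = 0.9797
Step 3: BW = 50.6/(N * d/lambda) = 50.6/(92 * 0.9797) = 0.56

0.56 deg


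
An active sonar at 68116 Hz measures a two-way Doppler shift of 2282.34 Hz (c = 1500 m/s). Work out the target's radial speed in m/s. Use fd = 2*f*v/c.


25.13 m/s


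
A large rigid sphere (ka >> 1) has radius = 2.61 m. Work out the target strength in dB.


TS = 10*log10(2.61^2 / 4) = 10*log10(1.703025) = 2.31

2.31 dB


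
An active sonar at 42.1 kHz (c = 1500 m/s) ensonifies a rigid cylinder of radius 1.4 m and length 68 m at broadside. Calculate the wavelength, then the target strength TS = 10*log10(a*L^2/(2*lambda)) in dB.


Step 1: lambda = c/f = 1500/42100 = 0.03563 m
Step 2: TS = 10*log10(a*L^2/(2*lambda)) = 10*log10(1.4*68^2/(2*0.03563)) = 49.58

49.58 dB


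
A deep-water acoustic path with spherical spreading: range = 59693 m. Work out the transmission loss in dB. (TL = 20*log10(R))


TL = 20*log10(59693) = 95.52

95.52 dB


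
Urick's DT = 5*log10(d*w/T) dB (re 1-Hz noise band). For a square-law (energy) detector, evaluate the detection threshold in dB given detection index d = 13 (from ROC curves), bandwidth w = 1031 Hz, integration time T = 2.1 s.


DT = 5*log10(d*w/T) = 5*log10(13 * 1031 / 2.1) = 5*log10(6382.38) = 19.02

19.02 dB


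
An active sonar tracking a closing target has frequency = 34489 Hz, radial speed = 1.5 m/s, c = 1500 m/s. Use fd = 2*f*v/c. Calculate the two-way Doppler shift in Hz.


68.98 Hz


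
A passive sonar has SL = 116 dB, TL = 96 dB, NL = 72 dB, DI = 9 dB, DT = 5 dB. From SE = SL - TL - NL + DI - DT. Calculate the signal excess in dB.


-48 dB


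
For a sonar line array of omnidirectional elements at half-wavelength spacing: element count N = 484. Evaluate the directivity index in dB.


DI = 10*log10(484) = 26.85

26.85 dB


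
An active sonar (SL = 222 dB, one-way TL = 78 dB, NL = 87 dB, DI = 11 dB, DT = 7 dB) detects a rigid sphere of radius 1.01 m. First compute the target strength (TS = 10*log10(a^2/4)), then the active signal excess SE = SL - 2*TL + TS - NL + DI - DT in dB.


Step 1: TS = 10*log10(1.01^2/4) = -5.93 dB
Step 2: SE = SL - 2*TL + TS - NL + DI - DT = 222 - 2*78 + (-5.93) - 87 + 11 - 7 = -22.93

-22.93 dB


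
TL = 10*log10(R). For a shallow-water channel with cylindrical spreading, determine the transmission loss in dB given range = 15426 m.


TL = 10*log10(15426) = 41.88

41.88 dB


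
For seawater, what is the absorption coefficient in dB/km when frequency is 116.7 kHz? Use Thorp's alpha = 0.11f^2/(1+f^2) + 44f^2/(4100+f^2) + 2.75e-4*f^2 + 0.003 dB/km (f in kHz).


f^2 = 13618.89
alpha = 0.11*13618.89/(1+13618.89) + 44*13618.89/(4100+13618.89) + 2.75e-4*13618.89 + 0.003 = 37.677

37.677 dB/km


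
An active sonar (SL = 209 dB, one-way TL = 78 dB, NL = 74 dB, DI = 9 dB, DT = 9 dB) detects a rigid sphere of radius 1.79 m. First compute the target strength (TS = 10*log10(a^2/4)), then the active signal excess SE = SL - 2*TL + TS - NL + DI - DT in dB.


Step 1: TS = 10*log10(1.79^2/4) = -0.96 dB
Step 2: SE = SL - 2*TL + TS - NL + DI - DT = 209 - 2*78 + (-0.96) - 74 + 9 - 9 = -21.96

-21.96 dB


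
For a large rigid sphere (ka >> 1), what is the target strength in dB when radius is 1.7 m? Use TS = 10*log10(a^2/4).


TS = 10*log10(1.7^2 / 4) = 10*log10(0.7225) = -1.41

-1.41 dB


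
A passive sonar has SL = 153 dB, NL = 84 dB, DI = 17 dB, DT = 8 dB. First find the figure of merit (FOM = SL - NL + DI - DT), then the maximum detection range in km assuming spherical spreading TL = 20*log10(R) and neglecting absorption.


Step 1: FOM = SL - NL + DI - DT = 153 - 84 + 17 - 8 = 78 dB
Step 2: at max range FOM = TL = 20*log10(R), so R = 10^(78/20) = 7943.28 m = 7.94 km

7.94 km


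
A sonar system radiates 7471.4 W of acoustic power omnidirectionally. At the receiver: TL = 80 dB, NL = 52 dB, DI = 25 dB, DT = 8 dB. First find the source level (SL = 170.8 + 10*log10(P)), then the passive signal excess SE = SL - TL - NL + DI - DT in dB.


Step 1: SL = 170.8 + 10*log10(7471.4) = 209.53 dB
Step 2: SE = SL - TL - NL + DI - DT = 209.53 - 80 - 52 + 25 - 8 = 94.53

94.53 dB


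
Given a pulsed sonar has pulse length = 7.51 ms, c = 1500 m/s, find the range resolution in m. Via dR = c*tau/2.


dR = c*tau/2 = 1500 * 7.51e-3 / 2 = 5.6325

5.6325 m


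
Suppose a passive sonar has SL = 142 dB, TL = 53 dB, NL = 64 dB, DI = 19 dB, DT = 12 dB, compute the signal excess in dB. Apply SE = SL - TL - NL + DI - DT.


SE = SL - TL - NL + DI - DT = 142 - 53 - 64 + 19 - 12 = 32

32 dB


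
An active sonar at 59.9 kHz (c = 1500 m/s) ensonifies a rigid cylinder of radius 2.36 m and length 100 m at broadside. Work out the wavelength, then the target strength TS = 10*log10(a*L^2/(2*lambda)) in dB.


Step 1: lambda = c/f = 1500/59900 = 0.02504 m
Step 2: TS = 10*log10(a*L^2/(2*lambda)) = 10*log10(2.36*100^2/(2*0.02504)) = 56.73

56.73 dB


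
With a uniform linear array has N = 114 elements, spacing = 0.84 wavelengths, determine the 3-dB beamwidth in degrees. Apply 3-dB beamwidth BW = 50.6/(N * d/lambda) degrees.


BW = 50.6 / (114 * 0.84) = 50.6 / 95.76 = 0.53

0.53 deg


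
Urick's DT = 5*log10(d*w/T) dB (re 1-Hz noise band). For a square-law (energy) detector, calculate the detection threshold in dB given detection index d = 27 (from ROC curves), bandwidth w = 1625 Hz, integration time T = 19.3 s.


DT = 5*log10(d*w/T) = 5*log10(27 * 1625 / 19.3) = 5*log10(2273.32) = 16.78

16.78 dB


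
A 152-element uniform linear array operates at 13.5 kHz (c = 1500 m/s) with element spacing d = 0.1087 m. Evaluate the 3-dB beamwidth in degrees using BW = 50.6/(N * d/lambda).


Step 1: lambda = 1500/13500 = 0.11111 m
Step 2: d/lambda = 0.1087/0.11111 = 0.9783
Step 3: BW = 50.6/(N * d/lambda) = 50.6/(152 * 0.9783) = 0.34

0.34 deg


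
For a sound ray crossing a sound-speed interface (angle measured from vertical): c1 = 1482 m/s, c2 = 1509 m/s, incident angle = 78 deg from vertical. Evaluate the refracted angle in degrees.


sin(theta2) = (c2/c1)*sin(theta1) = (1509/1482)*sin(78 deg) = 0.99597
theta2 = arcsin(0.99597) = 84.85

84.85 deg


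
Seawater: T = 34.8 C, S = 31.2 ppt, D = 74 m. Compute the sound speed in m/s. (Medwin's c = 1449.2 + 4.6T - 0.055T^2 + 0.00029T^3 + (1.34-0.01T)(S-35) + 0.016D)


1552.31 m/s


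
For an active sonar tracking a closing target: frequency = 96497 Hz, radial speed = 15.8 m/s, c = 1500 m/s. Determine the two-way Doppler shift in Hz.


fd = 2*f*v/c = 2 * 96497 * 15.8 / 1500 = 2032.87

2032.87 Hz


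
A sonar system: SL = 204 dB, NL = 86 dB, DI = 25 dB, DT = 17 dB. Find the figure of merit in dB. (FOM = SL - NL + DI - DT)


FOM = SL - NL + DI - DT = 204 - 86 + 25 - 17 = 126

126 dB


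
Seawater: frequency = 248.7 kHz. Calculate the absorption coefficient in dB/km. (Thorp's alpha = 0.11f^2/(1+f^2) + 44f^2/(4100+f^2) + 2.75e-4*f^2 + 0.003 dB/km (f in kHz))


58.387 dB/km


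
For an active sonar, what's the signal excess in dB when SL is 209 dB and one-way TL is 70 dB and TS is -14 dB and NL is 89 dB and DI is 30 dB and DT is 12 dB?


-16 dB


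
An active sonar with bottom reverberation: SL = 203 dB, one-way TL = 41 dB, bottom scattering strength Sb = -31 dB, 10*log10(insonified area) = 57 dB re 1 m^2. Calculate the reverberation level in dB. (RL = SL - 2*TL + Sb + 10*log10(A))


147 dB


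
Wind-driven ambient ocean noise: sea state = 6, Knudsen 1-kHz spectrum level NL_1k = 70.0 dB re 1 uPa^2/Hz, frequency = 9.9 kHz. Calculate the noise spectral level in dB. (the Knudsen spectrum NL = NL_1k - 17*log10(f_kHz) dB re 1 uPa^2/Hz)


NL = NL_1k - 17*log10(f_kHz) = 70.0 - 17*log10(9.9) = 70.0 - (16.93) = 53.07

53.07 dB


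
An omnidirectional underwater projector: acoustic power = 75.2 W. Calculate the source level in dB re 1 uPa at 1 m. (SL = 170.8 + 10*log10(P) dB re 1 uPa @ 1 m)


SL = 170.8 + 10*log10(75.2) = 170.8 + 18.76 = 189.56

189.56 dB


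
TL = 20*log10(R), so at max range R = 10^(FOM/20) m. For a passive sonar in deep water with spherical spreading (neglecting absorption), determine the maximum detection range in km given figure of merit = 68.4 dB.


2.63 km


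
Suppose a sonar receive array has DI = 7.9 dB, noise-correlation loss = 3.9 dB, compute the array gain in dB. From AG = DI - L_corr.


AG = DI - L_corr = 7.9 - 3.9 = 4.0

4.0 dB


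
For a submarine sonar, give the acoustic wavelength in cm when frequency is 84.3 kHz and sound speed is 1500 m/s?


lambda = c/f = 1500 / 84300 = 0.0178 m = 1.78 cm

1.78 cm


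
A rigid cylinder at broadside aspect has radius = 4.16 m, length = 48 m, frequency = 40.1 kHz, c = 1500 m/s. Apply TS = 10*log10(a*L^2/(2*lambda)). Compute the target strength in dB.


lambda = 1500/40100 = 0.03741 m
TS = 10*log10(4.16*48^2/(2*0.03741)) = 51.08

51.08 dB


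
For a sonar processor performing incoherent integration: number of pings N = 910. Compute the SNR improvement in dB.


Gain = 5*log10(910) = 14.8

14.8 dB


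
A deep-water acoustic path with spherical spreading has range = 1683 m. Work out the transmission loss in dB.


TL = 20*log10(1683) = 64.52

64.52 dB


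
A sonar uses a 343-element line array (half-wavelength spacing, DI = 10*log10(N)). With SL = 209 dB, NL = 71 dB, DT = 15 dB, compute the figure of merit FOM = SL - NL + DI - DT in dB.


Step 1: DI = 10*log10(343) = 25.35 dB
Step 2: FOM = SL - NL + DI - DT = 209 - 71 + 25.35 - 15 = 148.35

148.35 dB


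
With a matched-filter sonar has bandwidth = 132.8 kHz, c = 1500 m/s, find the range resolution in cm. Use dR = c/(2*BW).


0.56 cm


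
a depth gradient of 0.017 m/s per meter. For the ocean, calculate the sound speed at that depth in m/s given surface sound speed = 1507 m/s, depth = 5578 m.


c = 1507 + 0.017 * 5578 = 1601.826

1601.826 m/s


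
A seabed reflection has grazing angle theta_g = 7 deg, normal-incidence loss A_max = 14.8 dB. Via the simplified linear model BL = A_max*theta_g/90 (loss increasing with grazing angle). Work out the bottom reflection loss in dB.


BL = A_max * theta_g / 90 = 14.8 * 7 / 90 = 1.15

1.15 dB


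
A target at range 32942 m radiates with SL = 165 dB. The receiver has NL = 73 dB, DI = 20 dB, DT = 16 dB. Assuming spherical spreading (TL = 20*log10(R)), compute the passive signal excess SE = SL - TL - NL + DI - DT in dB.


Step 1: TL = 20*log10(32942) = 90.35 dB
Step 2: SE = 165 - 90.35 - 73 + 20 - 16 = 5.65

5.65 dB


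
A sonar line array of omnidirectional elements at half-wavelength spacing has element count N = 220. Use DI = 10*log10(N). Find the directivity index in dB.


DI = 10*log10(220) = 23.42

23.42 dB


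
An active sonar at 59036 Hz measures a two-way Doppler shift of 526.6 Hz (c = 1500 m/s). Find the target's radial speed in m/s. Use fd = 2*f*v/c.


From fd = 2*f*v/c, v = c*fd/(2*f) = 1500 * 526.6 / (2*59036) = 6.69

6.69 m/s


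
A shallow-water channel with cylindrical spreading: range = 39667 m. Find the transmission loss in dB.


TL = 10*log10(39667) = 45.98

45.98 dB


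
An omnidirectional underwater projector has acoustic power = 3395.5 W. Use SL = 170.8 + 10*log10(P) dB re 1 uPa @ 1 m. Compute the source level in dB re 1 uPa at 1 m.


206.11 dB


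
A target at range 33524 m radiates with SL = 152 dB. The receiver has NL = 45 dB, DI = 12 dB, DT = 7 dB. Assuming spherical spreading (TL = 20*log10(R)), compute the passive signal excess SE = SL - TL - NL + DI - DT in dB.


21.49 dB


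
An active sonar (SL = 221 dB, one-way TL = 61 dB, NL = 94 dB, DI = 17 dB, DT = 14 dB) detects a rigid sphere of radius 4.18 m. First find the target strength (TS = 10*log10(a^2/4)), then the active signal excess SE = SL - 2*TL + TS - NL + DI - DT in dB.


Step 1: TS = 10*log10(4.18^2/4) = 6.4 dB
Step 2: SE = SL - 2*TL + TS - NL + DI - DT = 221 - 2*61 + (6.4) - 94 + 17 - 14 = 14.4

14.4 dB


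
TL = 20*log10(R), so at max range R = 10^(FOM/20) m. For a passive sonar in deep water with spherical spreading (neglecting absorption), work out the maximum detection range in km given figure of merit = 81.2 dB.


At max range FOM = TL, so 20*log10(R) = 81.2
R = 10^(81.2/20) = 11481.54 m = 11.48 km

11.48 km


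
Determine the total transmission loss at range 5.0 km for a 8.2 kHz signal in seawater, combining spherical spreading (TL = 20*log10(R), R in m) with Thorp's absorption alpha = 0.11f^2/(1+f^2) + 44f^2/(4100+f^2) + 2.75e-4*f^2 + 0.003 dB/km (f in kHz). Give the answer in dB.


78.18 dB


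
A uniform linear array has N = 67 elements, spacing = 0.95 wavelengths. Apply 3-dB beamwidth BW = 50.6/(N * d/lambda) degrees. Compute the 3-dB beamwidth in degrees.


BW = 50.6 / (67 * 0.95) = 50.6 / 63.65 = 0.79

0.79 deg


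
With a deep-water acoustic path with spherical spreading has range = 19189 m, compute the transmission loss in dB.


TL = 20*log10(19189) = 85.66

85.66 dB


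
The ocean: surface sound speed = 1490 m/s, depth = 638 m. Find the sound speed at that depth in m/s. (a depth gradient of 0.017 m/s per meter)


c = 1490 + 0.017 * 638 = 1500.846

1500.846 m/s


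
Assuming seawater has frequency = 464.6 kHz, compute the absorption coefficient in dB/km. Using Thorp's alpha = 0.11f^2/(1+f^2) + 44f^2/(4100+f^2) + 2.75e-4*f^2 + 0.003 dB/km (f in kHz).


f^2 = 215853.16
alpha = 0.11*215853.16/(1+215853.16) + 44*215853.16/(4100+215853.16) + 2.75e-4*215853.16 + 0.003 = 102.652

102.652 dB/km


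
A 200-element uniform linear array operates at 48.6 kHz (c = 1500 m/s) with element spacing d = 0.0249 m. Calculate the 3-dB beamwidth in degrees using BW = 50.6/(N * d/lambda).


0.31 deg


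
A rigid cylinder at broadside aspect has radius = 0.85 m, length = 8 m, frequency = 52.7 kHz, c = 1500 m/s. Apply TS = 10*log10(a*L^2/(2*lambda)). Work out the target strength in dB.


lambda = 1500/52700 = 0.02846 m
TS = 10*log10(0.85*8^2/(2*0.02846)) = 29.8

29.8 dB


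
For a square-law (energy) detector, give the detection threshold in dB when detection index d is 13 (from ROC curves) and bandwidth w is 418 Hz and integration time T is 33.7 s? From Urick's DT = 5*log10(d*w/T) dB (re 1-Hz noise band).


11.04 dB


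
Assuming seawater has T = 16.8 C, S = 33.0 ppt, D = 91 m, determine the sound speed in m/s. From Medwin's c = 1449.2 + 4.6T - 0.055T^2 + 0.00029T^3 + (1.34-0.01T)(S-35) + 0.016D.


1511.44 m/s


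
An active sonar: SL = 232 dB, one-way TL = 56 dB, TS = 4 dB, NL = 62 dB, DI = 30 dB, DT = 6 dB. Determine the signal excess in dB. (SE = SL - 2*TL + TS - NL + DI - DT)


SE = SL - 2*TL + TS - NL + DI - DT = 232 - 2*56 + (4) - 62 + 30 - 6 = 86

86 dB


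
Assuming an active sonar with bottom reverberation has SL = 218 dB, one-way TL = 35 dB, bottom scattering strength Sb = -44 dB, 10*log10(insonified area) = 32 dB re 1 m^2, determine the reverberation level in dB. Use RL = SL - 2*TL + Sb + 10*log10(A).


RL = SL - 2*TL + Sb + 10*log10(A) = 218 - 2*35 + (-44) + 32 = 136

136 dB


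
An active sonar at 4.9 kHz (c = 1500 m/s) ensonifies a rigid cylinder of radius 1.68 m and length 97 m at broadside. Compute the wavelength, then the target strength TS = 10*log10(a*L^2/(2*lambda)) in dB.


Step 1: lambda = c/f = 1500/4900 = 0.30612 m
Step 2: TS = 10*log10(a*L^2/(2*lambda)) = 10*log10(1.68*97^2/(2*0.30612)) = 44.12

44.12 dB


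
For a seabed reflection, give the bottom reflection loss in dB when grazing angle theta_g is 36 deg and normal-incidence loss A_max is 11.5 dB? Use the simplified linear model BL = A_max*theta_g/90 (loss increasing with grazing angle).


4.6 dB


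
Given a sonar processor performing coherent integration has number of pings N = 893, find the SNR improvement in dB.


Gain = 10*log10(893) = 29.51

29.51 dB


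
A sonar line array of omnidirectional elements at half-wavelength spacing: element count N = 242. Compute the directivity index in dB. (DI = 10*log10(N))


23.84 dB


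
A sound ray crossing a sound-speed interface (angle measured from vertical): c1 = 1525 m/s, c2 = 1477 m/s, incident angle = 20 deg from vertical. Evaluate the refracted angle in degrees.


sin(theta2) = (c2/c1)*sin(theta1) = (1477/1525)*sin(20 deg) = 0.33125
theta2 = arcsin(0.33125) = 19.34

19.34 deg


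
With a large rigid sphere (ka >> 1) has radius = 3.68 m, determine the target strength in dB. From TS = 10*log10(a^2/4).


5.3 dB


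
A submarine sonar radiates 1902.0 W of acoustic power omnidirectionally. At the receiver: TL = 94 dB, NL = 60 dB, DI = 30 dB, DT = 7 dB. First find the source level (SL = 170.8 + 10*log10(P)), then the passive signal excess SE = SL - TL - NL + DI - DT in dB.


Step 1: SL = 170.8 + 10*log10(1902.0) = 203.59 dB
Step 2: SE = SL - TL - NL + DI - DT = 203.59 - 94 - 60 + 30 - 7 = 72.59

72.59 dB


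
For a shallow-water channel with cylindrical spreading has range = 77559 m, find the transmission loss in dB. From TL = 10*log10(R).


TL = 10*log10(77559) = 48.9

48.9 dB


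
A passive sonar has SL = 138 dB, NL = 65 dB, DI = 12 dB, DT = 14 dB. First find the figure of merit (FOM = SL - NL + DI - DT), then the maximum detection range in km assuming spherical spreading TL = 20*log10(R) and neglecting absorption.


Step 1: FOM = SL - NL + DI - DT = 138 - 65 + 12 - 14 = 71 dB
Step 2: at max range FOM = TL = 20*log10(R), so R = 10^(71/20) = 3548.13 m = 3.55 km

3.55 km


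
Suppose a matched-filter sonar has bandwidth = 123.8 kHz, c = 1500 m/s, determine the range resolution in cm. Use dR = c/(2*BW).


0.61 cm


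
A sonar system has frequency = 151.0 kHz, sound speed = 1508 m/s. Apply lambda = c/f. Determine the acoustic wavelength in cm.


lambda = c/f = 1508 / 151000 = 0.01 m = 1.0 cm

1.0 cm


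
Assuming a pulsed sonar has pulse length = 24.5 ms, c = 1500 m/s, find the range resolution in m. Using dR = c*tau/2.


dR = c*tau/2 = 1500 * 24.5e-3 / 2 = 18.375

18.375 m


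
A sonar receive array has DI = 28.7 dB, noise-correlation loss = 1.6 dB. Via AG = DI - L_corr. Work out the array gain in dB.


AG = DI - L_corr = 28.7 - 1.6 = 27.1

27.1 dB


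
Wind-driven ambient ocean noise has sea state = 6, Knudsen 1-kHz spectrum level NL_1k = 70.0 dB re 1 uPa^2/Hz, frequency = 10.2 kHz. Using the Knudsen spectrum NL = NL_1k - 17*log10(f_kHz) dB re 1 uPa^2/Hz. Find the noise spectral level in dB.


NL = NL_1k - 17*log10(f_kHz) = 70.0 - 17*log10(10.2) = 70.0 - (17.15) = 52.85

52.85 dB


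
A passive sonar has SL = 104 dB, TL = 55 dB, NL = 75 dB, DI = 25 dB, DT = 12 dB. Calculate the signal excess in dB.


SE = SL - TL - NL + DI - DT = 104 - 55 - 75 + 25 - 12 = -13

-13 dB


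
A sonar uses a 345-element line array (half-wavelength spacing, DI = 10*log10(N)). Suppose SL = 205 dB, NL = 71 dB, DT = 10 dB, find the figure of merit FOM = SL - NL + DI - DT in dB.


149.38 dB


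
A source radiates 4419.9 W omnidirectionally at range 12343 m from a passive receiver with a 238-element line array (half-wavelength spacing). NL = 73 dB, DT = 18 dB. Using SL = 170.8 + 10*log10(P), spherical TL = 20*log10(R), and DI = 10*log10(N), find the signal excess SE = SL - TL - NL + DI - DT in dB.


Step 1: SL = 170.8 + 10*log10(4419.9) = 207.25 dB
Step 2: TL = 20*log10(12343) = 81.83 dB
Step 3: DI = 10*log10(238) = 23.77 dB
Step 4: SE = SL - TL - NL + DI - DT = 207.25 - 81.83 - 73 + 23.77 - 18 = 58.19

58.19 dB


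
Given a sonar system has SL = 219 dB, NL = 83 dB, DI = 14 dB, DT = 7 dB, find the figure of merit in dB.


FOM = SL - NL + DI - DT = 219 - 83 + 14 - 7 = 143

143 dB


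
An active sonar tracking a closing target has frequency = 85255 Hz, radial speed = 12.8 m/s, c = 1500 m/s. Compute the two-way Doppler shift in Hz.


fd = 2*f*v/c = 2 * 85255 * 12.8 / 1500 = 1455.02

1455.02 Hz


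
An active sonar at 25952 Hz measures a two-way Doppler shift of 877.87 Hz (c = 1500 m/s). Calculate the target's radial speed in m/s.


25.37 m/s


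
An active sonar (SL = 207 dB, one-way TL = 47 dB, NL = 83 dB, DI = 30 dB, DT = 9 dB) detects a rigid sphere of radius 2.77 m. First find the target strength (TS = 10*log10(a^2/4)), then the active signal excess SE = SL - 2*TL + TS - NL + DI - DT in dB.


Step 1: TS = 10*log10(2.77^2/4) = 2.83 dB
Step 2: SE = SL - 2*TL + TS - NL + DI - DT = 207 - 2*47 + (2.83) - 83 + 30 - 9 = 53.83

53.83 dB


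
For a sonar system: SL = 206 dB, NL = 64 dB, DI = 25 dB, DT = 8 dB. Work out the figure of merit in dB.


159 dB


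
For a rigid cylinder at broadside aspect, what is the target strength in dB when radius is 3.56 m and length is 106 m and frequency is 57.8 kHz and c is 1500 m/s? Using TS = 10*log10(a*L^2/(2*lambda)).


lambda = 1500/57800 = 0.02595 m
TS = 10*log10(3.56*106^2/(2*0.02595)) = 58.87

58.87 dB


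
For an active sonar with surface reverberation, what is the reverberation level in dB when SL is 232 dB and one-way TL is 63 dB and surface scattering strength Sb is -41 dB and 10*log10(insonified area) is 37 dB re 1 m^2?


102 dB


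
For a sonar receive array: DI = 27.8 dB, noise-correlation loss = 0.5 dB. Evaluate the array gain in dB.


27.3 dB


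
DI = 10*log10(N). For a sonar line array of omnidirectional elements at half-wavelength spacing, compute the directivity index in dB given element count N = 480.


DI = 10*log10(480) = 26.81

26.81 dB


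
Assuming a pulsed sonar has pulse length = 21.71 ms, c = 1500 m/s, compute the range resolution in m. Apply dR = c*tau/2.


16.2825 m


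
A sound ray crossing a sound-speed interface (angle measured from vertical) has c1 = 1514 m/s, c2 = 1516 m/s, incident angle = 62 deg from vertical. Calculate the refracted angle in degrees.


sin(theta2) = (c2/c1)*sin(theta1) = (1516/1514)*sin(62 deg) = 0.88411
theta2 = arcsin(0.88411) = 62.14

62.14 deg


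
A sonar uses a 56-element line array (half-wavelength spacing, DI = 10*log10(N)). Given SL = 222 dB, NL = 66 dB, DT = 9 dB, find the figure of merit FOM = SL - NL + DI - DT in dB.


Step 1: DI = 10*log10(56) = 17.48 dB
Step 2: FOM = SL - NL + DI - DT = 222 - 66 + 17.48 - 9 = 164.48

164.48 dB


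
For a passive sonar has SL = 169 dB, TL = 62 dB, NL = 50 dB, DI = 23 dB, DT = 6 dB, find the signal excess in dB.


SE = SL - TL - NL + DI - DT = 169 - 62 - 50 + 23 - 6 = 74

74 dB


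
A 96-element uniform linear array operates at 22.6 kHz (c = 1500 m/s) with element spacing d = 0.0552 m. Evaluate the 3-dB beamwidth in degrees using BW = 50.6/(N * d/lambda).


Step 1: lambda = 1500/22600 = 0.06637 m
Step 2: d/lambda = 0.0552/0.06637 = 0.8317
Step 3: BW = 50.6/(N * d/lambda) = 50.6/(96 * 0.8317) = 0.63

0.63 deg


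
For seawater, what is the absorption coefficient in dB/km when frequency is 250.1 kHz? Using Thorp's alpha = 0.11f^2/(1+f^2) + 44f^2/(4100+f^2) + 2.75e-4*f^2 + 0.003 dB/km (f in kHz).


f^2 = 62550.01
alpha = 0.11*62550.01/(1+62550.01) + 44*62550.01/(4100+62550.01) + 2.75e-4*62550.01 + 0.003 = 58.608

58.608 dB/km


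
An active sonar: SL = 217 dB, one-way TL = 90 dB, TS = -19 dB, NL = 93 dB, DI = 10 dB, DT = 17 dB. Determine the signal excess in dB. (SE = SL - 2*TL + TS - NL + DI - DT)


SE = SL - 2*TL + TS - NL + DI - DT = 217 - 2*90 + (-19) - 93 + 10 - 17 = -82

-82 dB


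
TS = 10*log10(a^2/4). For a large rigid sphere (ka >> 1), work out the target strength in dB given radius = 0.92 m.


TS = 10*log10(0.92^2 / 4) = 10*log10(0.2116) = -6.74

-6.74 dB


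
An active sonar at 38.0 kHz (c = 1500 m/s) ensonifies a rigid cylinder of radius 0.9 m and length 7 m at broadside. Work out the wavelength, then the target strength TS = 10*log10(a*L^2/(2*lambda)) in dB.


Step 1: lambda = c/f = 1500/38000 = 0.03947 m
Step 2: TS = 10*log10(a*L^2/(2*lambda)) = 10*log10(0.9*7^2/(2*0.03947)) = 27.47

27.47 dB


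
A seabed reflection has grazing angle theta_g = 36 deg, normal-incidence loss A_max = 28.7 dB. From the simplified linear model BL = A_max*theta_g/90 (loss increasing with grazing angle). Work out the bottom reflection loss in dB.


11.48 dB


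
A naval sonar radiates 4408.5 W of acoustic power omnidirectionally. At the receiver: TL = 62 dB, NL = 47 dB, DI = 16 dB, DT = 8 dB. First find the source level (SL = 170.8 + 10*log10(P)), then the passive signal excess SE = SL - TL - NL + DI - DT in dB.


Step 1: SL = 170.8 + 10*log10(4408.5) = 207.24 dB
Step 2: SE = SL - TL - NL + DI - DT = 207.24 - 62 - 47 + 16 - 8 = 106.24

106.24 dB


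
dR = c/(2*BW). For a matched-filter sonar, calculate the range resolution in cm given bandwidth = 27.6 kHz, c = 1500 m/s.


dR = c/(2*BW) = 1500 / (2 * 27.6e3) = 0.0272 m = 2.72 cm

2.72 cm
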